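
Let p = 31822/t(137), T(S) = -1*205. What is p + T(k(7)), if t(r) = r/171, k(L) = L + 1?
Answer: 5413477/137 ≈ 39514.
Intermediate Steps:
k(L) = 1 + L
t(r) = r/171 (t(r) = r*(1/171) = r/171)
T(S) = -205
p = 5441562/137 (p = 31822/(((1/171)*137)) = 31822/(137/171) = 31822*(171/137) = 5441562/137 ≈ 39719.)
p + T(k(7)) = 5441562/137 - 205 = 5413477/137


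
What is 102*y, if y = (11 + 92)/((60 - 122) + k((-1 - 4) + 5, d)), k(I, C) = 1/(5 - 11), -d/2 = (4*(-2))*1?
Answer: -63036/373 ≈ -169.00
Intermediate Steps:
d = 16 (d = -2*4*(-2) = -(-16) = -2*(-8) = 16)
k(I, C) = -1/6 (k(I, C) = 1/(-6) = -1/6)
y = -618/373 (y = (11 + 92)/((60 - 122) - 1/6) = 103/(-62 - 1/6) = 103/(-373/6) = 103*(-6/373) = -618/373 ≈ -1.6568)
102*y = 102*(-618/373) = -63036/373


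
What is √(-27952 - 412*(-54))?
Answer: 2*I*√1426 ≈ 75.525*I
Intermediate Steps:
√(-27952 - 412*(-54)) = √(-27952 + 22248) = √(-5704) = 2*I*√1426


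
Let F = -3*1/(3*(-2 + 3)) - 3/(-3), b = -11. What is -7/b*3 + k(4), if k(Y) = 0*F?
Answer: 21/11 ≈ 1.9091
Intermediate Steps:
F = 0 (F = -3/(3*1) - 3*(-1/3) = -3/3 + 1 = -3*1/3 + 1 = -1 + 1 = 0)
k(Y) = 0 (k(Y) = 0*0 = 0)
-7/b*3 + k(4) = -7/(-11)*3 + 0 = -7*(-1/11)*3 + 0 = (7/11)*3 + 0 = 21/11 + 0 = 21/11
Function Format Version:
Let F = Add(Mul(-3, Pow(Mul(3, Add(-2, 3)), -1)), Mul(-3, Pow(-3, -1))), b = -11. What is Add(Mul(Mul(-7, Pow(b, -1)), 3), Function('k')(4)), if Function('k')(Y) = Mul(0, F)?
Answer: Rational(21, 11) ≈ 1.9091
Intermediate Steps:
F = 0 (F = Add(Mul(-3, Pow(Mul(3, 1), -1)), Mul(-3, Rational(-1, 3))) = Add(Mul(-3, Pow(3, -1)), 1) = Add(Mul(-3, Rational(1, 3)), 1) = Add(-1, 1) = 0)
Function('k')(Y) = 0 (Function('k')(Y) = Mul(0, 0) = 0)
Add(Mul(Mul(-7, Pow(b, -1)), 3), Function('k')(4)) = Add(Mul(Mul(-7, Pow(-11, -1)), 3), 0) = Add(Mul(Mul(-7, Rational(-1, 11)), 3), 0) = Add(Mul(Rational(7, 11), 3), 0) = Add(Rational(21, 11), 0) = Rational(21, 11)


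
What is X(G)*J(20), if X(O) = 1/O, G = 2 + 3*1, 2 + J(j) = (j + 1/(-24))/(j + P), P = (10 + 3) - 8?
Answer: -721/3000 ≈ -0.24033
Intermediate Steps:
P = 5 (P = 13 - 8 = 5)
J(j) = -2 + (-1/24 + j)/(5 + j) (J(j) = -2 + (j + 1/(-24))/(j + 5) = -2 + (j - 1/24)/(5 + j) = -2 + (-1/24 + j)/(5 + j))
G = 5 (G = 2 + 3 = 5)
X(G)*J(20) = ((-241/24 - 1*20)/(5 + 20))/5 = ((-241/24 - 20)/25)/5 = ((1/25)*(-721/24))/5 = (⅕)*(-721/600) = -721/3000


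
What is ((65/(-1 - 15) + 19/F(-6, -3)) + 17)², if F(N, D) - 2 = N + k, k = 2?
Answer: 3025/256 ≈ 11.816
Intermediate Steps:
F(N, D) = 4 + N (F(N, D) = 2 + (N + 2) = 2 + (2 + N) = 4 + N)
((65/(-1 - 15) + 19/F(-6, -3)) + 17)² = ((65/(-1 - 15) + 19/(4 - 6)) + 17)² = ((65/(-16) + 19/(-2)) + 17)² = ((65*(-1/16) + 19*(-½)) + 17)² = ((-65/16 - 19/2) + 17)² = (-217/16 + 17)² = (55/16)² = 3025/256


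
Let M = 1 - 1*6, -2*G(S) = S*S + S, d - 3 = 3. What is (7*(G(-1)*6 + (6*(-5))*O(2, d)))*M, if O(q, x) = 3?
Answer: 3150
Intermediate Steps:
d = 6 (d = 3 + 3 = 6)
G(S) = -S/2 - S²/2 (G(S) = -(S*S + S)/2 = -(S² + S)/2 = -(S + S²)/2 = -S/2 - S²/2)
M = -5 (M = 1 - 6 = -5)
(7*(G(-1)*6 + (6*(-5))*O(2, d)))*M = (7*(-½*(-1)*(1 - 1)*6 + (6*(-5))*3))*(-5) = (7*(-½*(-1)*0*6 - 30*3))*(-5) = (7*(0*6 - 90))*(-5) = (7*(0 - 90))*(-5) = (7*(-90))*(-5) = -630*(-5) = 3150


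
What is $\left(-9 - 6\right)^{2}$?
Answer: $225$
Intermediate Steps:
$\left(-9 - 6\right)^{2} = \left(-15\right)^{2} = 225$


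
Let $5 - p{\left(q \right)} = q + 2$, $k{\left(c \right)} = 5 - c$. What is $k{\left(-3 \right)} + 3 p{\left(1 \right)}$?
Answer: $14$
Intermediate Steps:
$p{\left(q \right)} = 3 - q$ ($p{\left(q \right)} = 5 - \left(q + 2\right) = 5 - \left(2 + q\right) = 3 - q$)
$k{\left(-3 \right)} + 3 p{\left(1 \right)} = \left(5 - -3\right) + 3 \left(3 - 1\right) = \left(5 + 3\right) + 3 \left(3 - 1\right) = 8 + 3 \cdot 2 = 8 + 6 = 14$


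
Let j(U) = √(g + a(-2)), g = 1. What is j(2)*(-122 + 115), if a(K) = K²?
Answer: -7*√5 ≈ -15.652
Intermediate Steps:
j(U) = √5 (j(U) = √(1 + (-2)²) = √(1 + 4) = √5)
j(2)*(-122 + 115) = √5*(-122 + 115) = √5*(-7) = -7*√5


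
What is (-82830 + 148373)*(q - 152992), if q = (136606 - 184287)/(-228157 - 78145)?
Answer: -3071456921086329/306302 ≈ -1.0028e+10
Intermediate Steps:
q = 47681/306302 (q = -47681/(-306302) = -47681*(-1/306302) = 47681/306302 ≈ 0.15567)
(-82830 + 148373)*(q - 152992) = (-82830 + 148373)*(47681/306302 - 152992) = 65543*(-46861707903/306302) = -3071456921086329/306302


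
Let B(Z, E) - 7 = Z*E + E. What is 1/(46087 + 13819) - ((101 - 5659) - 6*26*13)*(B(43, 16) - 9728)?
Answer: -4097747841571/59906 ≈ -6.8403e+7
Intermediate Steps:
B(Z, E) = 7 + E + E*Z (B(Z, E) = 7 + (Z*E + E) = 7 + (E*Z + E) = 7 + (E + E*Z) = 7 + E + E*Z)
1/(46087 + 13819) - ((101 - 5659) - 6*26*13)*(B(43, 16) - 9728) = 1/(46087 + 13819) - ((101 - 5659) - 6*26*13)*((7 + 16 + 16*43) - 9728) = 1/59906 - (-5558 - 156*13)*((7 + 16 + 688) - 9728) = 1/59906 - (-5558 - 2028)*(711 - 9728) = 1/59906 - (-7586)*(-9017) = 1/59906 - 1*68402962 = 1/59906 - 68402962 = -4097747841571/59906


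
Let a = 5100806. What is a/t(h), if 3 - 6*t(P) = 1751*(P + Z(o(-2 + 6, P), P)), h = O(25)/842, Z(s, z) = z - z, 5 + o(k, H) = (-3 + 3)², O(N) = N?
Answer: -25769271912/41249 ≈ -6.2473e+5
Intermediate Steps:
o(k, H) = -5 (o(k, H) = -5 + (-3 + 3)² = -5 + 0² = -5 + 0 = -5)
Z(s, z) = 0
h = 25/842 ≈ 0.029691
t(P) = ½ - 1751*P/6 (t(P) = ½ - 1751*(P + 0)/6 = ½ - 1751*P/6)
a/t(h) = 5100806/(½ - 1751/6*25/842) = 5100806/(½ - 43775/5052) = 5100806/(-41249/5052) = 5100806*(-5052/41249) = -25769271912/41249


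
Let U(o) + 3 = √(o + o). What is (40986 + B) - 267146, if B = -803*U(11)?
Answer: -223751 - 803*√22 ≈ -2.2752e+5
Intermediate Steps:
U(o) = -3 + √2*√o (U(o) = -3 + √(o + o) = -3 + √(2*o) = -3 + √2*√o)
B = 2409 - 803*√22 (B = -803*(-3 + √2*√11) = -803*(-3 + √22) = 2409 - 803*√22 ≈ -1357.4)
(40986 + B) - 267146 = (40986 + (2409 - 803*√22)) - 267146 = (43395 - 803*√22) - 267146 = -223751 - 803*√22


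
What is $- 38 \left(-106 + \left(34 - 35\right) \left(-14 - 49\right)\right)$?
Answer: $1634$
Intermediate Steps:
$- 38 \left(-106 + \left(34 - 35\right) \left(-14 - 49\right)\right) = - 38 \left(-106 - -63\right) = - 38 \left(-106 + 63\right) = \left(-38\right) \left(-43\right) = 1634$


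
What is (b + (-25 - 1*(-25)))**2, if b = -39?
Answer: 1521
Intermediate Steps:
(b + (-25 - 1*(-25)))**2 = (-39 + (-25 - 1*(-25)))**2 = (-39 + (-25 + 25))**2 = (-39 + 0)**2 = (-39)**2 = 1521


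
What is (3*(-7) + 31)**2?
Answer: 100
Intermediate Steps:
(3*(-7) + 31)**2 = (-21 + 31)**2 = 10**2 = 100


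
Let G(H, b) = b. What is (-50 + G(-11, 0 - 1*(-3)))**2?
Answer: 2209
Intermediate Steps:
(-50 + G(-11, 0 - 1*(-3)))**2 = (-50 + (0 - 1*(-3)))**2 = (-50 + (0 + 3))**2 = (-50 + 3)**2 = (-47)**2 = 2209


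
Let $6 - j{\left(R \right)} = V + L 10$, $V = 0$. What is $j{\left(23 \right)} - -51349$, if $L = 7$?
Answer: $51285$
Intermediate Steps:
$j{\left(R \right)} = -64$ ($j{\left(R \right)} = 6 - \left(0 + 7 \cdot 10\right) = 6 - \left(0 + 70\right) = 6 - 70 = -64$)
$j{\left(23 \right)} - -51349 = -64 - -51349 = -64 + 51349 = 51285$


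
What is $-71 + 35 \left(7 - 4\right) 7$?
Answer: $664$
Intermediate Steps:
$-71 + 35 \left(7 - 4\right) 7 = -71 + 35 \cdot 3 \cdot 7 = -71 + 35 \cdot 21 = -71 + 735 = 664$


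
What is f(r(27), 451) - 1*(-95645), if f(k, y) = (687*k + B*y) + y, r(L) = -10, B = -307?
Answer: -49231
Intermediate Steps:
f(k, y) = -306*y + 687*k (f(k, y) = (687*k - 307*y) + y = (-307*y + 687*k) + y = -306*y + 687*k)
f(r(27), 451) - 1*(-95645) = (-306*451 + 687*(-10)) - 1*(-95645) = (-138006 - 6870) + 95645 = -144876 + 95645 = -49231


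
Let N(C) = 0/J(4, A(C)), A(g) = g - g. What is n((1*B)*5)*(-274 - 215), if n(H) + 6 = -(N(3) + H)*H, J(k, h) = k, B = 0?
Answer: 2934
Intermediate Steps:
A(g) = 0
N(C) = 0 (N(C) = 0/4 = 0*(¼) = 0)
n(H) = -6 - H² (n(H) = -6 - (0 + H)*H = -6 - H*H = -6 - H²)
n((1*B)*5)*(-274 - 215) = (-6 - ((1*0)*5)²)*(-274 - 215) = (-6 - (0*5)²)*(-489) = (-6 - 1*0²)*(-489) = (-6 - 1*0)*(-489) = (-6 + 0)*(-489) = -6*(-489) = 2934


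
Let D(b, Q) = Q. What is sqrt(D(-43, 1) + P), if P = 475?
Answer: 2*sqrt(119) ≈ 21.817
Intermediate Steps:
sqrt(D(-43, 1) + P) = sqrt(1 + 475) = sqrt(476) = 2*sqrt(119)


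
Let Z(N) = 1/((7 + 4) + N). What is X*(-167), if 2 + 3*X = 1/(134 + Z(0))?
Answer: 490813/4425 ≈ 110.92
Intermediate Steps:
Z(N) = 1/(11 + N)
X = -2939/4425 (X = -2/3 + 1/(3*(134 + 1/(11 + 0))) = -2/3 + 1/(3*(134 + 1/11)) = -2/3 + 1/(3*(1475/11)) = -2/3 + (1/3)*(11/1475) = -2/3 + 11/4425 = -2939/4425 ≈ -0.66418)
X*(-167) = -2939/4425*(-167) = 490813/4425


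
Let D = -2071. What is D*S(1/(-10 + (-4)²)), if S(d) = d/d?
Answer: -2071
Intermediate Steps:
S(d) = 1
D*S(1/(-10 + (-4)²)) = -2071*1 = -2071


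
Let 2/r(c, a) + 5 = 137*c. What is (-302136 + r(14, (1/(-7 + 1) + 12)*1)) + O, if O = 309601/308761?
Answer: -178458994333613/590659793 ≈ -3.0214e+5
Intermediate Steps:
O = 309601/308761 (O = 309601*(1/308761) = 309601/308761 ≈ 1.0027)
r(c, a) = 2/(-5 + 137*c)
(-302136 + r(14, (1/(-7 + 1) + 12)*1)) + O = (-302136 + 2/(-5 + 137*14)) + 309601/308761 = (-302136 + 2/(-5 + 1918)) + 309601/308761 = (-302136 + 2/1913) + 309601/308761 = -577986166/1913 + 309601/308761 = -178458994333613/590659793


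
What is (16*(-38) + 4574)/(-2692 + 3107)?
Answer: 3966/415 ≈ 9.5566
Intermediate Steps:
(16*(-38) + 4574)/(-2692 + 3107) = (-608 + 4574)/415 = 3966*(1/415) = 3966/415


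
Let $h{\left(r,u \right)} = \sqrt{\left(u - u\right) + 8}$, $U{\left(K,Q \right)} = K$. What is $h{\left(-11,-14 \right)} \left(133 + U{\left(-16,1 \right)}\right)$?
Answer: $234 \sqrt{2} \approx 330.93$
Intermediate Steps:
$h{\left(r,u \right)} = 2 \sqrt{2}$ ($h{\left(r,u \right)} = \sqrt{0 + 8} = \sqrt{8} = 2 \sqrt{2}$)
$h{\left(-11,-14 \right)} \left(133 + U{\left(-16,1 \right)}\right) = 2 \sqrt{2} \left(133 - 16\right) = 2 \sqrt{2} \cdot 117 = 234 \sqrt{2}$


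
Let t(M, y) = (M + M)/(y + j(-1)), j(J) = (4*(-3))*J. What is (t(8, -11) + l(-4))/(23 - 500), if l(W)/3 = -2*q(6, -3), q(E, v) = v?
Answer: -34/477 ≈ -0.071279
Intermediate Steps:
j(J) = -12*J
l(W) = 18 (l(W) = 3*(-2*(-3)) = 3*6 = 18)
t(M, y) = 2*M/(12 + y) (t(M, y) = (M + M)/(y - 12*(-1)) = (2*M)/(y + 12) = (2*M)/(12 + y) = 2*M/(12 + y))
(t(8, -11) + l(-4))/(23 - 500) = (2*8/(12 - 11) + 18)/(23 - 500) = (2*8/1 + 18)/(-477) = (2*8*1 + 18)*(-1/477) = (16 + 18)*(-1/477) = 34*(-1/477) = -34/477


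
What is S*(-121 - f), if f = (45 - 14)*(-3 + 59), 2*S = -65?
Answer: 120705/2 ≈ 60353.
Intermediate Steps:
S = -65/2 (S = (1/2)*(-65) = -65/2 ≈ -32.500)
f = 1736 (f = 31*56 = 1736)
S*(-121 - f) = -65*(-121 - 1*1736)/2 = -65*(-121 - 1736)/2 = -65/2*(-1857) = 120705/2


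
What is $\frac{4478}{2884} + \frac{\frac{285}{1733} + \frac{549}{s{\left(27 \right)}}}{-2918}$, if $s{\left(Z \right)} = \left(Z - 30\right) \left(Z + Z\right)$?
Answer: $\frac{101973991337}{65628370332} \approx 1.5538$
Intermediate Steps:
$s{\left(Z \right)} = 2 Z \left(-30 + Z\right)$ ($s{\left(Z \right)} = \left(-30 + Z\right) 2 Z = 2 Z \left(-30 + Z\right)$)
$\frac{4478}{2884} + \frac{\frac{285}{1733} + \frac{549}{s{\left(27 \right)}}}{-2918} = \frac{4478}{2884} + \frac{\frac{285}{1733} + \frac{549}{2 \cdot 27 \left(-30 + 27\right)}}{-2918} = 4478 \cdot \frac{1}{2884} + \left(285 \cdot \frac{1}{1733} + \frac{549}{2 \cdot 27 \left(-3\right)}\right) \left(- \frac{1}{2918}\right) = \frac{2239}{1442} + \left(\frac{285}{1733} + \frac{549}{-162}\right) \left(- \frac{1}{2918}\right) = \frac{2239}{1442} + \left(\frac{285}{1733} + 549 \left(- \frac{1}{162}\right)\right) \left(- \frac{1}{2918}\right) = \frac{2239}{1442} + \left(\frac{285}{1733} - \frac{61}{18}\right) \left(- \frac{1}{2918}\right) = \frac{2239}{1442} - - \frac{100583}{91024092} = \frac{2239}{1442} + \frac{100583}{91024092} = \frac{101973991337}{65628370332}$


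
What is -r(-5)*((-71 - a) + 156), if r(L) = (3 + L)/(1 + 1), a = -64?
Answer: 149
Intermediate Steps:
r(L) = 3/2 + L/2 (r(L) = (3 + L)/2 = (3 + L)*(½) = 3/2 + L/2)
-r(-5)*((-71 - a) + 156) = -(3/2 + (½)*(-5))*((-71 - 1*(-64)) + 156) = -(3/2 - 5/2)*((-71 + 64) + 156) = -(-1)*(-7 + 156) = -(-1)*149 = -1*(-149) = 149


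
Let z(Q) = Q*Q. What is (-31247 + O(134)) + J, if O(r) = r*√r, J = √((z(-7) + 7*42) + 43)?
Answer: -31247 + √386 + 134*√134 ≈ -29676.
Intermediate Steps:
z(Q) = Q²
J = √386 (J = √(((-7)² + 7*42) + 43) = √((49 + 294) + 43) = √(343 + 43) = √386 ≈ 19.647)
O(r) = r^(3/2)
(-31247 + O(134)) + J = (-31247 + 134^(3/2)) + √386 = (-31247 + 134*√134) + √386 = -31247 + √386 + 134*√134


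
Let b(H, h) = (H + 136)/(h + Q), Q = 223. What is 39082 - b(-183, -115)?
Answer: 4220903/108 ≈ 39082.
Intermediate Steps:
b(H, h) = (136 + H)/(223 + h) (b(H, h) = (H + 136)/(h + 223) = (136 + H)/(223 + h))
39082 - b(-183, -115) = 39082 - (136 - 183)/(223 - 115) = 39082 - (-47)/108 = 39082 - 1*(-47/108) = 39082 + 47/108 = 4220903/108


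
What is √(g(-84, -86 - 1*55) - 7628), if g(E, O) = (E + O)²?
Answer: √42997 ≈ 207.36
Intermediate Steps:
√(g(-84, -86 - 1*55) - 7628) = √((-84 + (-86 - 1*55))² - 7628) = √((-84 + (-86 - 55))² - 7628) = √((-84 - 141)² - 7628) = √((-225)² - 7628) = √(50625 - 7628) = √42997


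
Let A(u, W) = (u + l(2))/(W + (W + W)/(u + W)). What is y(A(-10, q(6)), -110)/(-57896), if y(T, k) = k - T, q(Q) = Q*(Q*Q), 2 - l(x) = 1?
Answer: 274457/144508416 ≈ 0.0018992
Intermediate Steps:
l(x) = 1 (l(x) = 2 - 1*1 = 2 - 1 = 1)
q(Q) = Q**3 (q(Q) = Q*Q**2 = Q**3)
A(u, W) = (1 + u)/(W + 2*W/(W + u)) (A(u, W) = (u + 1)/(W + (W + W)/(u + W)) = (1 + u)/(W + (2*W)/(W + u)) = (1 + u)/(W + 2*W/(W + u)))
y(A(-10, q(6)), -110)/(-57896) = (-110 - (6**3 - 10 + (-10)**2 + 6**3*(-10))/((6**3)*(2 + 6**3 - 10)))/(-57896) = (-110 - (216 - 10 + 100 + 216*(-10))/(216*(2 + 216 - 10)))*(-1/57896) = (-110 - (216 - 10 + 100 - 2160)/(216*208))*(-1/57896) = (-110 - (-1854)/(216*208))*(-1/57896) = (-110 - 1*(-103/2496))*(-1/57896) = (-110 + 103/2496)*(-1/57896) = -274457/2496*(-1/57896) = 274457/144508416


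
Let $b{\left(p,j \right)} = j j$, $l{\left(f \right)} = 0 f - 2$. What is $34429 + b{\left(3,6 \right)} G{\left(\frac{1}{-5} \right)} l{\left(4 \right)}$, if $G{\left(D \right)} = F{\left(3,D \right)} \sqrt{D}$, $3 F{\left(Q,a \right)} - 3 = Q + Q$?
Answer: $34429 - \frac{216 i \sqrt{5}}{5} \approx 34429.0 - 96.598 i$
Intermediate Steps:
$l{\left(f \right)} = -2$ ($l{\left(f \right)} = 0 - 2 = -2$)
$b{\left(p,j \right)} = j^{2}$
$F{\left(Q,a \right)} = 1 + \frac{2 Q}{3}$ ($F{\left(Q,a \right)} = 1 + \frac{Q + Q}{3} = 1 + \frac{2 Q}{3}$)
$G{\left(D \right)} = 3 \sqrt{D}$ ($G{\left(D \right)} = \left(1 + \frac{2}{3} \cdot 3\right) \sqrt{D} = \left(1 + 2\right) \sqrt{D} = 3 \sqrt{D}$)
$34429 + b{\left(3,6 \right)} G{\left(\frac{1}{-5} \right)} l{\left(4 \right)} = 34429 + 6^{2} \cdot 3 \sqrt{\frac{1}{-5}} \left(-2\right) = 34429 + 36 \cdot 3 \sqrt{- \frac{1}{5}} \left(-2\right) = 34429 + 36 \cdot 3 \frac{i \sqrt{5}}{5} \left(-2\right) = 34429 + 36 \frac{3 i \sqrt{5}}{5} \left(-2\right) = 34429 + \frac{108 i \sqrt{5}}{5} \left(-2\right) = 34429 - \frac{216 i \sqrt{5}}{5}$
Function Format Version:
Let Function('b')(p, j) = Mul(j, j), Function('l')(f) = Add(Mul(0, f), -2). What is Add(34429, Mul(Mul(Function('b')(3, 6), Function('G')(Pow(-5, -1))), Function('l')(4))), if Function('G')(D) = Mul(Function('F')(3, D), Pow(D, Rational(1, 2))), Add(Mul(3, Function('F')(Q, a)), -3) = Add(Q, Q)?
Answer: Add(34429, Mul(Rational(-216, 5), I, Pow(5, Rational(1, 2)))) ≈ Add(34429., Mul(-96.598, I))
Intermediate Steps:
Function('l')(f) = -2 (Function('l')(f) = Add(0, -2) = -2)
Function('b')(p, j) = Pow(j, 2)
Function('F')(Q, a) = Add(1, Mul(Rational(2, 3), Q)) (Function('F')(Q, a) = Add(1, Mul(Rational(1, 3), Add(Q, Q))) = Add(1, Mul(Rational(1, 3), Mul(2, Q))) = Add(1, Mul(Rational(2, 3), Q)))
Function('G')(D) = Mul(3, Pow(D, Rational(1, 2))) (Function('G')(D) = Mul(Add(1, Mul(Rational(2, 3), 3)), Pow(D, Rational(1, 2))) = Mul(Add(1, 2), Pow(D, Rational(1, 2))) = Mul(3, Pow(D, Rational(1, 2))))
Add(34429, Mul(Mul(Function('b')(3, 6), Function('G')(Pow(-5, -1))), Function('l')(4))) = Add(34429, Mul(Mul(Pow(6, 2), Mul(3, Pow(Pow(-5, -1), Rational(1, 2)))), -2)) = Add(34429, Mul(Mul(36, Mul(3, Pow(Rational(-1, 5), Rational(1, 2)))), -2)) = Add(34429, Mul(Mul(36, Mul(3, Mul(Rational(1, 5), I, Pow(5, Rational(1, 2))))), -2)) = Add(34429, Mul(Mul(36, Mul(Rational(3, 5), I, Pow(5, Rational(1, 2)))), -2)) = Add(34429, Mul(Mul(Rational(108, 5), I, Pow(5, Rational(1, 2))), -2)) = Add(34429, Mul(Rational(-216, 5), I, Pow(5, Rational(1, 2))))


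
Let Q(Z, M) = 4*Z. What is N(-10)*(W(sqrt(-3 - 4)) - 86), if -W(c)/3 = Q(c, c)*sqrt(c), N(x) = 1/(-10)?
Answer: 43/5 + 6*I*7**(3/4)*sqrt(I)/5 ≈ 4.9483 + 3.6517*I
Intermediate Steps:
N(x) = -1/10
W(c) = -12*c**(3/2) (W(c) = -3*4*c*sqrt(c) = -12*c**(3/2))
N(-10)*(W(sqrt(-3 - 4)) - 86) = -(-12*(-3 - 4)**(3/4) - 86)/10 = -(-12*(-7)**(3/4) - 86)/10 = -(-12*7**(3/4)*I**(3/2) - 86)/10 = -(-86 - 12*7**(3/4)*I**(3/2))/10 = 43/5 + 6*7**(3/4)*I**(3/2)/5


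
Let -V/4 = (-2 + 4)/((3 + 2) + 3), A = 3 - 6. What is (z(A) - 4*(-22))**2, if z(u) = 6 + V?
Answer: 8649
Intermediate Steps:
A = -3
V = -1 (V = -4*(-2 + 4)/((3 + 2) + 3) = -8/(5 + 3) = -8/8 = -4*1/4 = -1)
z(u) = 5 (z(u) = 6 - 1 = 5)
(z(A) - 4*(-22))**2 = (5 - 4*(-22))**2 = (5 + 88)**2 = 93**2 = 8649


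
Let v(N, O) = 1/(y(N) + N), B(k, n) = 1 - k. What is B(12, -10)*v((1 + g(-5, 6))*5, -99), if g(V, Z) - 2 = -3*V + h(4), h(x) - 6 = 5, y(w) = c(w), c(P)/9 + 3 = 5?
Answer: -11/163 ≈ -0.067485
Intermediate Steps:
c(P) = 18 (c(P) = -27 + 9*5 = -27 + 45 = 18)
y(w) = 18
h(x) = 11 (h(x) = 6 + 5 = 11)
g(V, Z) = 13 - 3*V (g(V, Z) = 2 + (-3*V + 11) = 2 + (11 - 3*V) = 13 - 3*V)
v(N, O) = 1/(18 + N)
B(12, -10)*v((1 + g(-5, 6))*5, -99) = (1 - 1*12)/(18 + (1 + (13 - 3*(-5)))*5) = (1 - 12)/(18 + (1 + (13 + 15))*5) = -11/(18 + (1 + 28)*5) = -11/(18 + 29*5) = -11/(18 + 145) = -11/163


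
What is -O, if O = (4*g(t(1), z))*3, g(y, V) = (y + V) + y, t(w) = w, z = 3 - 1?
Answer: -48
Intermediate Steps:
z = 2
g(y, V) = V + 2*y (g(y, V) = (V + y) + y = V + 2*y)
O = 48 (O = (4*(2 + 2*1))*3 = (4*(2 + 2))*3 = (4*4)*3 = 16*3 = 48)
-O = -1*48 = -48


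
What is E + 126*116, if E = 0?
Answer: 14616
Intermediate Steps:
E + 126*116 = 0 + 126*116 = 0 + 14616 = 14616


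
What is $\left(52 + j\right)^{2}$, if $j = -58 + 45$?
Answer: $1521$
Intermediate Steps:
$j = -13$
$\left(52 + j\right)^{2} = \left(52 - 13\right)^{2} = 39^{2} = 1521$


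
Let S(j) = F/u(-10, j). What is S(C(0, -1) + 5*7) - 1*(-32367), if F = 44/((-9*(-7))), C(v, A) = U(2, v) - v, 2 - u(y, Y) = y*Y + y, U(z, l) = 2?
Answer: 389472133/12033 ≈ 32367.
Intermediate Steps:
u(y, Y) = 2 - y - Y*y (u(y, Y) = 2 - (y*Y + y) = 2 - (Y*y + y) = 2 - (y + Y*y) = 2 + (-y - Y*y) = 2 - y - Y*y)
C(v, A) = 2 - v
F = 44/63 ≈ 0.69841
S(j) = 44/(63*(12 + 10*j)) (S(j) = 44/(63*(2 - 1*(-10) - 1*j*(-10))) = 44/(63*(2 + 10 + 10*j)) = 44/(63*(12 + 10*j)))
S(C(0, -1) + 5*7) - 1*(-32367) = 22/(63*(6 + 5*((2 - 1*0) + 5*7))) - 1*(-32367) = 22/(63*(6 + 5*((2 + 0) + 35))) + 32367 = 22/(63*(6 + 5*(2 + 35))) + 32367 = 22/(63*(6 + 5*37)) + 32367 = 22/(63*(6 + 185)) + 32367 = (22/63)/191 + 32367 = (22/63)*(1/191) + 32367 = 22/12033 + 32367 = 389472133/12033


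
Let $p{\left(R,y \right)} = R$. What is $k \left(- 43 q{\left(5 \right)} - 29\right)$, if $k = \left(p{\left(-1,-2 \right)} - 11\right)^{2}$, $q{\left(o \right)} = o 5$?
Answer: $-158976$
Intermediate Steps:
$q{\left(o \right)} = 5 o$
$k = 144$ ($k = \left(-1 - 11\right)^{2} = \left(-12\right)^{2} = 144$)
$k \left(- 43 q{\left(5 \right)} - 29\right) = 144 \left(- 43 \cdot 5 \cdot 5 - 29\right) = 144 \left(\left(-43\right) 25 - 29\right) = 144 \left(-1075 - 29\right) = 144 \left(-1104\right) = -158976$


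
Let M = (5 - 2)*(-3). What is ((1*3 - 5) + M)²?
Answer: 121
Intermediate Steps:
M = -9 (M = 3*(-3) = -9)
((1*3 - 5) + M)² = ((1*3 - 5) - 9)² = ((3 - 5) - 9)² = (-2 - 9)² = (-11)² = 121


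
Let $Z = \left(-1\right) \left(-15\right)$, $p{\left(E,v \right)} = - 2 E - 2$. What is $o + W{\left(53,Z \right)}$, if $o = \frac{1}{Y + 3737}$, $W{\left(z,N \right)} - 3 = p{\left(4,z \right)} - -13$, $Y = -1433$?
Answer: $\frac{13825}{2304} \approx 6.0004$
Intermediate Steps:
$p{\left(E,v \right)} = -2 - 2 E$
$Z = 15$
$W{\left(z,N \right)} = 6$ ($W{\left(z,N \right)} = 3 - -3 = 3 + \left(\left(-2 - 8\right) + 13\right) = 3 + \left(-10 + 13\right) = 3 + 3 = 6$)
$o = \frac{1}{2304}$ ($o = \frac{1}{-1433 + 3737} = \frac{1}{2304} \approx 0.00043403$)
$o + W{\left(53,Z \right)} = \frac{1}{2304} + 6 = \frac{13825}{2304}$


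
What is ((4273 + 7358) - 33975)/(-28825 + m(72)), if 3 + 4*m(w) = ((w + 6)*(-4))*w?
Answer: 12768/19681 ≈ 0.64875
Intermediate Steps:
m(w) = -¾ + w*(-24 - 4*w)/4 (m(w) = -¾ + (((w + 6)*(-4))*w)/4 = -¾ + (((6 + w)*(-4))*w)/4 = -¾ + ((-24 - 4*w)*w)/4 = -¾ + (w*(-24 - 4*w))/4 = -¾ + w*(-24 - 4*w)/4)
((4273 + 7358) - 33975)/(-28825 + m(72)) = ((4273 + 7358) - 33975)/(-28825 + (-¾ - 1*72² - 6*72)) = (11631 - 33975)/(-28825 + (-¾ - 1*5184 - 432)) = -22344/(-28825 + (-¾ - 5184 - 432)) = -22344/(-28825 - 22467/4) = -22344/(-137767/4) = -22344*(-4/137767) = 12768/19681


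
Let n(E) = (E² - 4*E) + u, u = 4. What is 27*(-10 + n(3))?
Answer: -243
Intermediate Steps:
n(E) = 4 + E² - 4*E (n(E) = (E² - 4*E) + 4 = 4 + E² - 4*E)
27*(-10 + n(3)) = 27*(-10 + (4 + 3² - 4*3)) = 27*(-10 + (4 + 9 - 12)) = 27*(-10 + 1) = 27*(-9) = -243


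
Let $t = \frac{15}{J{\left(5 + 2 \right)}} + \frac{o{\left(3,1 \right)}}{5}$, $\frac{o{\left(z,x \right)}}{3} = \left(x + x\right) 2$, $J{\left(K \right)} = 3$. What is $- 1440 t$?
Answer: $-10656$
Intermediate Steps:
$o{\left(z,x \right)} = 12 x$ ($o{\left(z,x \right)} = 3 \left(x + x\right) 2 = 3 \cdot 2 x 2 = 3 \cdot 4 x = 12 x$)
$t = \frac{37}{5}$ ($t = \frac{15}{3} + \frac{12 \cdot 1}{5} = 15 \cdot \frac{1}{3} + 12 \cdot \frac{1}{5} = 5 + \frac{12}{5} = \frac{37}{5} \approx 7.4$)
$- 1440 t = \left(-1440\right) \frac{37}{5} = -10656$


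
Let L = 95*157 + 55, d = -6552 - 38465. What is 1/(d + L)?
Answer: -1/30047 ≈ -3.3281e-5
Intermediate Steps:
d = -45017
L = 14970 (L = 14915 + 55 = 14970)
1/(d + L) = 1/(-45017 + 14970) = 1/(-30047) = -1/30047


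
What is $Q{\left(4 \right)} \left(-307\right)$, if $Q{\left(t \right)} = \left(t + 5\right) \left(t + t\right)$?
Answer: $-22104$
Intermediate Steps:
$Q{\left(t \right)} = 2 t \left(5 + t\right)$ ($Q{\left(t \right)} = \left(5 + t\right) 2 t = 2 t \left(5 + t\right)$)
$Q{\left(4 \right)} \left(-307\right) = 2 \cdot 4 \left(5 + 4\right) \left(-307\right) = 2 \cdot 4 \cdot 9 \left(-307\right) = 72 \left(-307\right) = -22104$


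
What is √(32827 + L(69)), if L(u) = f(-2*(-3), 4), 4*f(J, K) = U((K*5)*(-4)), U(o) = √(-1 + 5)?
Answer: 3*√14590/2 ≈ 181.18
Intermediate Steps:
U(o) = 2 (U(o) = √4 = 2)
f(J, K) = ½ (f(J, K) = (¼)*2 = ½)
L(u) = ½
√(32827 + L(69)) = √(32827 + ½) = √(65655/2) = 3*√14590/2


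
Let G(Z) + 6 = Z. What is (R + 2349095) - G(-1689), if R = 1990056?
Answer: 4340846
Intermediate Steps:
G(Z) = -6 + Z
(R + 2349095) - G(-1689) = (1990056 + 2349095) - (-6 - 1689) = 4339151 - 1*(-1695) = 4339151 + 1695 = 4340846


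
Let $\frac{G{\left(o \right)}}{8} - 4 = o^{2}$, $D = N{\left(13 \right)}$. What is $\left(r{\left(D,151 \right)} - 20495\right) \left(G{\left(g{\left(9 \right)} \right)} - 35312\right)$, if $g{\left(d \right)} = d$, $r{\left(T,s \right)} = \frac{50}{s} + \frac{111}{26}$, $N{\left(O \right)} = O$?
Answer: $\frac{107153151588}{151} \approx 7.0962 \cdot 10^{8}$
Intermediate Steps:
$D = 13$
$r{\left(T,s \right)} = \frac{111}{26} + \frac{50}{s}$ ($r{\left(T,s \right)} = \frac{50}{s} + 111 \cdot \frac{1}{26} = \frac{50}{s} + \frac{111}{26} = \frac{111}{26} + \frac{50}{s}$)
$G{\left(o \right)} = 32 + 8 o^{2}$
$\left(r{\left(D,151 \right)} - 20495\right) \left(G{\left(g{\left(9 \right)} \right)} - 35312\right) = \left(\left(\frac{111}{26} + \frac{50}{151}\right) - 20495\right) \left(\left(32 + 8 \cdot 9^{2}\right) - 35312\right) = \left(\left(\frac{111}{26} + 50 \cdot \frac{1}{151}\right) - 20495\right) \left(\left(32 + 8 \cdot 81\right) - 35312\right) = \left(\left(\frac{111}{26} + \frac{50}{151}\right) - 20495\right) \left(\left(32 + 648\right) - 35312\right) = \left(\frac{18061}{3926} - 20495\right) \left(680 - 35312\right) = \left(- \frac{80445309}{3926}\right) \left(-34632\right) = \frac{107153151588}{151}$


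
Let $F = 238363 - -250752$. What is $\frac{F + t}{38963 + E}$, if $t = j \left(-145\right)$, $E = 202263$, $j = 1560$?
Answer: $\frac{262915}{241226} \approx 1.0899$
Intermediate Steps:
$F = 489115$ ($F = 238363 + 250752 = 489115$)
$t = -226200$ ($t = 1560 \left(-145\right) = -226200$)
$\frac{F + t}{38963 + E} = \frac{489115 - 226200}{38963 + 202263} = \frac{262915}{241226}$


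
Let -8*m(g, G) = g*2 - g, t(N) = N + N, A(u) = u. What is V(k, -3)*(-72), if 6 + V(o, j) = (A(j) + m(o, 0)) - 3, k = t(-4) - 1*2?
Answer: 774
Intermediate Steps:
t(N) = 2*N
m(g, G) = -g/8 (m(g, G) = -(g*2 - g)/8 = -(2*g - g)/8 = -g/8)
k = -10 (k = 2*(-4) - 1*2 = -8 - 2 = -10)
V(o, j) = -9 + j - o/8 (V(o, j) = -6 + ((j - o/8) - 3) = -6 + (-3 + j - o/8) = -9 + j - o/8)
V(k, -3)*(-72) = (-9 - 3 - ⅛*(-10))*(-72) = (-9 - 3 + 5/4)*(-72) = -43/4*(-72) = 774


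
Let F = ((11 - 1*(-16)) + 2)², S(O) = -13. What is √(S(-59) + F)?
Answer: 6*√23 ≈ 28.775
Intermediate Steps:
F = 841 (F = ((11 + 16) + 2)² = (27 + 2)² = 29² = 841)
√(S(-59) + F) = √(-13 + 841) = √828 = 6*√23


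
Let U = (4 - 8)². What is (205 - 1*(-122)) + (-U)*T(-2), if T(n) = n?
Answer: 359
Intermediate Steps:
U = 16 (U = (-4)² = 16)
(205 - 1*(-122)) + (-U)*T(-2) = (205 - 1*(-122)) - 1*16*(-2) = (205 + 122) - 16*(-2) = 327 + 32 = 359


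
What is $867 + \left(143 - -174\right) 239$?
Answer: $76630$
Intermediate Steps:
$867 + \left(143 - -174\right) 239 = 867 + \left(143 + 174\right) 239 = 867 + 317 \cdot 239 = 867 + 75763 = 76630$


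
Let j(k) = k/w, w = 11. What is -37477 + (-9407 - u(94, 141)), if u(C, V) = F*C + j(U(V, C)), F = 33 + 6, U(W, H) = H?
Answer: -556144/11 ≈ -50559.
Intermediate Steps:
j(k) = k/11
F = 39
u(C, V) = 430*C/11 (u(C, V) = 39*C + C/11 = 430*C/11)
-37477 + (-9407 - u(94, 141)) = -37477 + (-9407 - 430*94/11) = -37477 + (-9407 - 1*40420/11) = -37477 + (-9407 - 40420/11) = -37477 - 143897/11 = -556144/11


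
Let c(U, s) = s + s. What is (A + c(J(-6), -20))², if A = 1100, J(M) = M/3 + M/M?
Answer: 1123600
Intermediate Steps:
J(M) = 1 + M/3 (J(M) = M*(⅓) + 1 = M/3 + 1 = 1 + M/3)
c(U, s) = 2*s
(A + c(J(-6), -20))² = (1100 + 2*(-20))² = (1100 - 40)² = 1060² = 1123600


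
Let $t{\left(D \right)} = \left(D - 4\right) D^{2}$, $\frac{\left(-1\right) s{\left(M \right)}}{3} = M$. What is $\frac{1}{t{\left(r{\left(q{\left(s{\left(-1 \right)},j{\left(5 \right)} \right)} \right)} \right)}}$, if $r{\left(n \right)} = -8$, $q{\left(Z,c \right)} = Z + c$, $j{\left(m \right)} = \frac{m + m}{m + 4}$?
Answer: $- \frac{1}{768} \approx -0.0013021$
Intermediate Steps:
$j{\left(m \right)} = \frac{2 m}{4 + m}$
$s{\left(M \right)} = - 3 M$
$t{\left(D \right)} = D^{2} \left(-4 + D\right)$ ($t{\left(D \right)} = \left(-4 + D\right) D^{2} = D^{2} \left(-4 + D\right)$)
$\frac{1}{t{\left(r{\left(q{\left(s{\left(-1 \right)},j{\left(5 \right)} \right)} \right)} \right)}} = \frac{1}{\left(-8\right)^{2} \left(-4 - 8\right)} = \frac{1}{64 \left(-12\right)} = \frac{1}{-768} = - \frac{1}{768}$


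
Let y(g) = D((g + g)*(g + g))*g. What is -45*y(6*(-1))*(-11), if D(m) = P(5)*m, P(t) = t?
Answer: -2138400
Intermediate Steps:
D(m) = 5*m
y(g) = 20*g**3 (y(g) = (5*((g + g)*(g + g)))*g = (5*((2*g)*(2*g)))*g = (5*(4*g**2))*g = (20*g**2)*g = 20*g**3)
-45*y(6*(-1))*(-11) = -900*(6*(-1))**3*(-11) = -900*(-6)**3*(-11) = -900*(-216)*(-11) = -45*(-4320)*(-11) = 194400*(-11) = -2138400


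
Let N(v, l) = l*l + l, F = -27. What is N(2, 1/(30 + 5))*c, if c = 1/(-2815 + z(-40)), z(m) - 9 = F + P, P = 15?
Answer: -18/1726025 ≈ -1.0429e-5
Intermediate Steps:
N(v, l) = l + l² (N(v, l) = l² + l = l + l²)
z(m) = -3 (z(m) = 9 + (-27 + 15) = 9 - 12 = -3)
c = -1/2818 (c = 1/(-2815 - 3) = 1/(-2818) = -1/2818 ≈ -0.00035486)
N(2, 1/(30 + 5))*c = ((1 + 1/(30 + 5))/(30 + 5))*(-1/2818) = ((1 + 1/35)/35)*(-1/2818) = ((1/35)*(36/35))*(-1/2818) = (36/1225)*(-1/2818) = -18/1726025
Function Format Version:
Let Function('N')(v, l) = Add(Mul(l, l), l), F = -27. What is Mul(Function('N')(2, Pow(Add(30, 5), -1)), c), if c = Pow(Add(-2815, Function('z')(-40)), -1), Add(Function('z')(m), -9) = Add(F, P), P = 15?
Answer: Rational(-18, 1726025) ≈ -1.0429e-5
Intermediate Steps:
Function('N')(v, l) = Add(l, Pow(l, 2)) (Function('N')(v, l) = Add(Pow(l, 2), l) = Add(l, Pow(l, 2)))
Function('z')(m) = -3 (Function('z')(m) = Add(9, Add(-27, 15)) = Add(9, -12) = -3)
c = Rational(-1, 2818) (c = Pow(Add(-2815, -3), -1) = Pow(-2818, -1) = Rational(-1, 2818) ≈ -0.00035486)
Mul(Function('N')(2, Pow(Add(30, 5), -1)), c) = Mul(Mul(Pow(Add(30, 5), -1), Add(1, Pow(Add(30, 5), -1))), Rational(-1, 2818)) = Mul(Mul(Pow(35, -1), Add(1, Pow(35, -1))), Rational(-1, 2818)) = Mul(Mul(Rational(1, 35), Add(1, Rational(1, 35))), Rational(-1, 2818)) = Mul(Mul(Rational(1, 35), Rational(36, 35)), Rational(-1, 2818)) = Mul(Rational(36, 1225), Rational(-1, 2818)) = Rational(-18, 1726025)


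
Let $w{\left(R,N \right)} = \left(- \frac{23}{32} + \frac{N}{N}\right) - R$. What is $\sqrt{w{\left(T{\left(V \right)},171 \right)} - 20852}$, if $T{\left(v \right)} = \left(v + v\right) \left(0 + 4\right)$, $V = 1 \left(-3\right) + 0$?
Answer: $\frac{i \sqrt{1332974}}{8} \approx 144.32 i$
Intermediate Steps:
$V = -3$ ($V = -3 + 0 = -3$)
$T{\left(v \right)} = 8 v$ ($T{\left(v \right)} = 2 v 4 = 8 v$)
$w{\left(R,N \right)} = \frac{9}{32} - R$ ($w{\left(R,N \right)} = \left(\left(-23\right) \frac{1}{32} + 1\right) - R = \left(- \frac{23}{32} + 1\right) - R = \frac{9}{32} - R$)
$\sqrt{w{\left(T{\left(V \right)},171 \right)} - 20852} = \sqrt{\left(\frac{9}{32} - 8 \left(-3\right)\right) - 20852} = \sqrt{\left(\frac{9}{32} - -24\right) - 20852} = \sqrt{\left(\frac{9}{32} + 24\right) - 20852} = \sqrt{\frac{777}{32} - 20852} = \sqrt{- \frac{666487}{32}} = \frac{i \sqrt{1332974}}{8}$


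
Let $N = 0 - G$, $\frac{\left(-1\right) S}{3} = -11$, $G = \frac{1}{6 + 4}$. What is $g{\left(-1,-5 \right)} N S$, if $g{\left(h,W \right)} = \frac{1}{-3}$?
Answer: $\frac{11}{10} \approx 1.1$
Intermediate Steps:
$g{\left(h,W \right)} = - \frac{1}{3}$
$G = \frac{1}{10} \approx 0.1$
$S = 33$ ($S = \left(-3\right) \left(-11\right) = 33$)
$N = - \frac{1}{10}$ ($N = 0 - \frac{1}{10} = - \frac{1}{10} \approx -0.1$)
$g{\left(-1,-5 \right)} N S = - \frac{\left(- \frac{1}{10}\right) 33}{3} = \left(- \frac{1}{3}\right) \left(- \frac{33}{10}\right) = \frac{11}{10}$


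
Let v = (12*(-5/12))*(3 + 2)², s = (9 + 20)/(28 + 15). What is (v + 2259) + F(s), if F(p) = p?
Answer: 91791/43 ≈ 2134.7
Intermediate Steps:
s = 29/43 ≈ 0.67442
v = -125 (v = (12*(-5*1/12))*5² = (12*(-5/12))*25 = -5*25 = -125)
(v + 2259) + F(s) = (-125 + 2259) + 29/43 = 2134 + 29/43 = 91791/43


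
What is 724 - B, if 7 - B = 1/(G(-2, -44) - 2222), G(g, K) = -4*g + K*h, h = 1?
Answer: 1618985/2258 ≈ 717.00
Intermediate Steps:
G(g, K) = K - 4*g (G(g, K) = -4*g + K*1 = -4*g + K = K - 4*g)
B = 15807/2258 (B = 7 - 1/((-44 - 4*(-2)) - 2222) = 7 - 1/((-44 + 8) - 2222) = 7 - 1/(-36 - 2222) = 7 - 1/(-2258) = 7 - 1*(-1/2258) = 7 + 1/2258 = 15807/2258 ≈ 7.0004)
724 - B = 724 - 1*15807/2258 = 724 - 15807/2258 = 1618985/2258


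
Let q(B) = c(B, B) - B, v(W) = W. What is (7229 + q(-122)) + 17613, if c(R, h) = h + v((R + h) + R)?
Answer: 24476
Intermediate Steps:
c(R, h) = 2*R + 2*h (c(R, h) = h + ((R + h) + R) = h + (h + 2*R) = 2*R + 2*h)
q(B) = 3*B (q(B) = (2*B + 2*B) - B = 4*B - B = 3*B)
(7229 + q(-122)) + 17613 = (7229 + 3*(-122)) + 17613 = (7229 - 366) + 17613 = 6863 + 17613 = 24476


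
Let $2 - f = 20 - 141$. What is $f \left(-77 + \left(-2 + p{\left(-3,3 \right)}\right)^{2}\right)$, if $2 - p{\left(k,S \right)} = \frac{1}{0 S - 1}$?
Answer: $-9348$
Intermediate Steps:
$p{\left(k,S \right)} = 3$ ($p{\left(k,S \right)} = 2 - \frac{1}{0 S - 1} = 2 - \frac{1}{0 - 1} = 2 - \frac{1}{-1} = 2 - -1 = 2 + 1 = 3$)
$f = 123$ ($f = 2 - \left(20 - 141\right) = 2 - -121 = 2 + 121 = 123$)
$f \left(-77 + \left(-2 + p{\left(-3,3 \right)}\right)^{2}\right) = 123 \left(-77 + \left(-2 + 3\right)^{2}\right) = 123 \left(-77 + 1^{2}\right) = 123 \left(-77 + 1\right) = 123 \left(-76\right) = -9348$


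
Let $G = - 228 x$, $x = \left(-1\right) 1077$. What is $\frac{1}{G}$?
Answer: $\frac{1}{245556} \approx 4.0724 \cdot 10^{-6}$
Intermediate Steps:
$x = -1077$
$G = 245556$ ($G = \left(-228\right) \left(-1077\right) = 245556$)
$\frac{1}{G} = \frac{1}{245556}$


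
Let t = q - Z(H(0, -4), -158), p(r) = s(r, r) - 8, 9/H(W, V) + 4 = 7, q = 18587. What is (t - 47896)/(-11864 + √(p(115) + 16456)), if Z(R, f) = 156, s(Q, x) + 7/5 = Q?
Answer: 218482975/87961209 + 29465*√103510/351844836 ≈ 2.5108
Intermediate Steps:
H(W, V) = 3 (H(W, V) = 9/(-4 + 7) = 9/3 = 9*(⅓) = 3)
s(Q, x) = -7/5 + Q
p(r) = -47/5 + r (p(r) = (-7/5 + r) - 8 = -47/5 + r)
t = 18431 (t = 18587 - 1*156 = 18587 - 156 = 18431)
(t - 47896)/(-11864 + √(p(115) + 16456)) = (18431 - 47896)/(-11864 + √((-47/5 + 115) + 16456)) = -29465/(-11864 + √(528/5 + 16456)) = -29465/(-11864 + √(82808/5)) = -29465/(-11864 + 2*√103510/5)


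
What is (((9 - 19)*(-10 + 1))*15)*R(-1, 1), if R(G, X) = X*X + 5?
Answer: 8100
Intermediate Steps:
R(G, X) = 5 + X**2 (R(G, X) = X**2 + 5 = 5 + X**2)
(((9 - 19)*(-10 + 1))*15)*R(-1, 1) = (((9 - 19)*(-10 + 1))*15)*(5 + 1**2) = (-10*(-9)*15)*(5 + 1) = (90*15)*6 = 1350*6 = 8100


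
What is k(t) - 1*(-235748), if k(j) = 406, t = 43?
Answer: 236154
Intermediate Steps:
k(t) - 1*(-235748) = 406 - 1*(-235748) = 406 + 235748 = 236154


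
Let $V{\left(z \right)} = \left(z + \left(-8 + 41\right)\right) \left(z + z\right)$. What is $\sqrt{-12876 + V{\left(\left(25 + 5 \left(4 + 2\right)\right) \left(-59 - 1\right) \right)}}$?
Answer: $2 \sqrt{5387331} \approx 4642.1$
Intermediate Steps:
$V{\left(z \right)} = 2 z \left(33 + z\right)$ ($V{\left(z \right)} = \left(z + 33\right) 2 z = \left(33 + z\right) 2 z = 2 z \left(33 + z\right)$)
$\sqrt{-12876 + V{\left(\left(25 + 5 \left(4 + 2\right)\right) \left(-59 - 1\right) \right)}} = \sqrt{-12876 + 2 \left(25 + 5 \left(4 + 2\right)\right) \left(-59 - 1\right) \left(33 + \left(25 + 5 \left(4 + 2\right)\right) \left(-59 - 1\right)\right)} = \sqrt{-12876 + 2 \left(25 + 5 \cdot 6\right) \left(-60\right) \left(33 + \left(25 + 5 \cdot 6\right) \left(-60\right)\right)} = \sqrt{-12876 + 2 \left(25 + 30\right) \left(-60\right) \left(33 + \left(25 + 30\right) \left(-60\right)\right)} = \sqrt{-12876 + 2 \cdot 55 \left(-60\right) \left(33 + 55 \left(-60\right)\right)} = \sqrt{-12876 + 2 \left(-3300\right) \left(33 - 3300\right)} = \sqrt{-12876 + 2 \left(-3300\right) \left(-3267\right)} = \sqrt{-12876 + 21562200} = \sqrt{21549324} = 2 \sqrt{5387331}$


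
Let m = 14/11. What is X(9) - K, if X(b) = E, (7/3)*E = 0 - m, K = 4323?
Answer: -47559/11 ≈ -4323.5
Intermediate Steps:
m = 14/11 (m = 14*(1/11) = 14/11 ≈ 1.2727)
E = -6/11 (E = 3*(0 - 1*14/11)/7 = 3*(0 - 14/11)/7 = (3/7)*(-14/11) = -6/11 ≈ -0.54545)
X(b) = -6/11
X(9) - K = -6/11 - 1*4323 = -6/11 - 4323 = -47559/11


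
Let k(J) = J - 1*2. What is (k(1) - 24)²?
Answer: 625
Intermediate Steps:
k(J) = -2 + J (k(J) = J - 2 = -2 + J)
(k(1) - 24)² = ((-2 + 1) - 24)² = (-1 - 24)² = (-25)² = 625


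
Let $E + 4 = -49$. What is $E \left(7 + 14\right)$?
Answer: $-1113$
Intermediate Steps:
$E = -53$ ($E = -4 - 49 = -53$)
$E \left(7 + 14\right) = - 53 \left(7 + 14\right) = \left(-53\right) 21 = -1113$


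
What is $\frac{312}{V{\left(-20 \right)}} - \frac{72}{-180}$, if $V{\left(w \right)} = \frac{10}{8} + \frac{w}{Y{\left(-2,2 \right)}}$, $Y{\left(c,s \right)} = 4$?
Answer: $- \frac{414}{5} \approx -82.8$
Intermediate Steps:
$V{\left(w \right)} = \frac{5}{4} + \frac{w}{4}$ ($V{\left(w \right)} = \frac{10}{8} + \frac{w}{4} = 10 \cdot \frac{1}{8} + w \frac{1}{4} = \frac{5}{4} + \frac{w}{4}$)
$\frac{312}{V{\left(-20 \right)}} - \frac{72}{-180} = \frac{312}{\frac{5}{4} + \frac{1}{4} \left(-20\right)} - \frac{72}{-180} = \frac{312}{\frac{5}{4} - 5} - - \frac{2}{5} = \frac{312}{- \frac{15}{4}} + \frac{2}{5} = 312 \left(- \frac{4}{15}\right) + \frac{2}{5} = - \frac{416}{5} + \frac{2}{5} = - \frac{414}{5}$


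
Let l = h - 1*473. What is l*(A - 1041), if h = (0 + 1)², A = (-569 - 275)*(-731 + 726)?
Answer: -1500488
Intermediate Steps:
A = 4220 (A = -844*(-5) = 4220)
h = 1 (h = 1² = 1)
l = -472 (l = 1 - 1*473 = 1 - 473 = -472)
l*(A - 1041) = -472*(4220 - 1041) = -472*3179 = -1500488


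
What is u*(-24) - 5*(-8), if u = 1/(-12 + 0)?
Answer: 42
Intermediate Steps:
u = -1/12 (u = 1/(-12) = -1/12 ≈ -0.083333)
u*(-24) - 5*(-8) = -1/12*(-24) - 5*(-8) = 2 + 40 = 42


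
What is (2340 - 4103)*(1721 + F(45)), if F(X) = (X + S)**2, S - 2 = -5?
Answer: -6144055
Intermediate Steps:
S = -3 (S = 2 - 5 = -3)
F(X) = (-3 + X)**2 (F(X) = (X - 3)**2 = (-3 + X)**2)
(2340 - 4103)*(1721 + F(45)) = (2340 - 4103)*(1721 + (-3 + 45)**2) = -1763*(1721 + 42**2) = -1763*(1721 + 1764) = -1763*3485 = -6144055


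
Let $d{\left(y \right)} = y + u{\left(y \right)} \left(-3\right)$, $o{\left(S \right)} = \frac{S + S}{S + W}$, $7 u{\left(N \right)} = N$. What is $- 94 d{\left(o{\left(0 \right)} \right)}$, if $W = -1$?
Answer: $0$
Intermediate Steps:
$u{\left(N \right)} = \frac{N}{7}$
$o{\left(S \right)} = \frac{2 S}{-1 + S}$ ($o{\left(S \right)} = \frac{S + S}{S - 1} = \frac{2 S}{-1 + S}$)
$d{\left(y \right)} = \frac{4 y}{7}$ ($d{\left(y \right)} = y + \frac{y}{7} \left(-3\right) = y - \frac{3 y}{7} = \frac{4 y}{7}$)
$- 94 d{\left(o{\left(0 \right)} \right)} = - 94 \frac{4 \cdot 2 \cdot 0 \frac{1}{-1 + 0}}{7} = - 94 \frac{4 \cdot 2 \cdot 0 \frac{1}{-1}}{7} = - 94 \frac{4 \cdot 2 \cdot 0 \left(-1\right)}{7} = - 94 \cdot \frac{4}{7} \cdot 0 = \left(-94\right) 0 = 0$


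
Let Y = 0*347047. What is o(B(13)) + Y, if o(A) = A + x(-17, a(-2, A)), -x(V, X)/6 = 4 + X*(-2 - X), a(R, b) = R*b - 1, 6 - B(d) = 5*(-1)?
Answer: 2885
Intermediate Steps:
B(d) = 11 (B(d) = 6 - 5*(-1) = 6 - 1*(-5) = 6 + 5 = 11)
Y = 0
a(R, b) = -1 + R*b
x(V, X) = -24 - 6*X*(-2 - X) (x(V, X) = -6*(4 + X*(-2 - X)) = -24 - 6*X*(-2 - X))
o(A) = -36 - 23*A + 6*(-1 - 2*A)² (o(A) = A + (-24 + 6*(-1 - 2*A)² + 12*(-1 - 2*A)) = A + (-24 + 6*(-1 - 2*A)² + (-12 - 24*A)) = A + (-36 - 24*A + 6*(-1 - 2*A)²) = -36 - 23*A + 6*(-1 - 2*A)²)
o(B(13)) + Y = (-30 + 11 + 24*11²) + 0 = (-30 + 11 + 24*121) + 0 = (-30 + 11 + 2904) + 0 = 2885 + 0 = 2885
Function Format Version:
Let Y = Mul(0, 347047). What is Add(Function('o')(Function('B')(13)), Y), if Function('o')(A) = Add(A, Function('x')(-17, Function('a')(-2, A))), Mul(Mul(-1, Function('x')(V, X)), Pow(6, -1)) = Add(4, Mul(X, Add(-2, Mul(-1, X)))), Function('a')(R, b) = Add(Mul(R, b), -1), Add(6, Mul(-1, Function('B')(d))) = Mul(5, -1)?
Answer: 2885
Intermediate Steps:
Function('B')(d) = 11 (Function('B')(d) = Add(6, Mul(-1, Mul(5, -1))) = Add(6, Mul(-1, -5)) = Add(6, 5) = 11)
Y = 0
Function('a')(R, b) = Add(-1, Mul(R, b))
Function('x')(V, X) = Add(-24, Mul(-6, X, Add(-2, Mul(-1, X)))) (Function('x')(V, X) = Mul(-6, Add(4, Mul(X, Add(-2, Mul(-1, X))))) = Add(-24, Mul(-6, X, Add(-2, Mul(-1, X)))))
Function('o')(A) = Add(-36, Mul(-23, A), Mul(6, Pow(Add(-1, Mul(-2, A)), 2))) (Function('o')(A) = Add(A, Add(-24, Mul(6, Pow(Add(-1, Mul(-2, A)), 2)), Mul(12, Add(-1, Mul(-2, A))))) = Add(A, Add(-24, Mul(6, Pow(Add(-1, Mul(-2, A)), 2)), Add(-12, Mul(-24, A)))) = Add(A, Add(-36, Mul(-24, A), Mul(6, Pow(Add(-1, Mul(-2, A)), 2)))) = Add(-36, Mul(-23, A), Mul(6, Pow(Add(-1, Mul(-2, A)), 2))))
Add(Function('o')(Function('B')(13)), Y) = Add(Add(-30, 11, Mul(24, Pow(11, 2))), 0) = Add(Add(-30, 11, Mul(24, 121)), 0) = Add(Add(-30, 11, 2904), 0) = Add(2885, 0) = 2885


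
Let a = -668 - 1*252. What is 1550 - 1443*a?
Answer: 1329110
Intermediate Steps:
a = -920 (a = -668 - 252 = -920)
1550 - 1443*a = 1550 - 1443*(-920) = 1550 + 1327560 = 1329110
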